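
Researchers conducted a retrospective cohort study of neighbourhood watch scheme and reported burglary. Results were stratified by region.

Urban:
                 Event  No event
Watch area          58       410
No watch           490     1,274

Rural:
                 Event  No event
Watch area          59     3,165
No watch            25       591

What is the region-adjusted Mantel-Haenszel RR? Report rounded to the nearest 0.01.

RR_MH = Σ(aᵢ·n₀ᵢ/nᵢ) / Σ(cᵢ·n₁ᵢ/nᵢ), with n₁ᵢ = aᵢ+bᵢ (exposed), n₀ᵢ = cᵢ+dᵢ (unexposed), nᵢ = n₁ᵢ+n₀ᵢ.
Stratum 1 (Urban): n₁ = 468, n₀ = 1764, n = 2232; a·n₀/n = 58·1764/2232 = 45.8387; c·n₁/n = 490·468/2232 = 102.7419
Stratum 2 (Rural): n₁ = 3224, n₀ = 616, n = 3840; a·n₀/n = 59·616/3840 = 9.4646; c·n₁/n = 25·3224/3840 = 20.9896
RR_MH = (45.8387 + 9.4646) / (102.7419 + 20.9896) = 55.3033 / 123.7315 = 0.44696

0.45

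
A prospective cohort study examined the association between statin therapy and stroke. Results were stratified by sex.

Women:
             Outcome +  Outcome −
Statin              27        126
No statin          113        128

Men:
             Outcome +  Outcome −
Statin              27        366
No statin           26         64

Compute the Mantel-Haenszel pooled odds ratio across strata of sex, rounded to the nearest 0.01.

OR_MH = Σ(aᵢdᵢ/nᵢ) / Σ(bᵢcᵢ/nᵢ), where nᵢ is the stratum total.
Stratum 1 (Women): n = 394; a·d/n = 27·128/394 = 8.7716; b·c/n = 126·113/394 = 36.1371
Stratum 2 (Men): n = 483; a·d/n = 27·64/483 = 3.5776; b·c/n = 366·26/483 = 19.7019
OR_MH = (8.7716 + 3.5776) / (36.1371 + 19.7019) = 12.3492 / 55.8389 = 0.22116

0.22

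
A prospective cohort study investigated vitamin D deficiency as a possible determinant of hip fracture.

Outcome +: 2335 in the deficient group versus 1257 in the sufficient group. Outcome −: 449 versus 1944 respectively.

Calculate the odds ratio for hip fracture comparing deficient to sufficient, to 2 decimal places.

8.04

From the description: a = 2335, b = 449, c = 1257, d = 1944.
OR = (a·d)/(b·c) = (2335 × 1944) / (449 × 1257) = 4539240 / 564393 = 8.04269
The odds of hip fracture are about 8.04 times as high in the deficient group.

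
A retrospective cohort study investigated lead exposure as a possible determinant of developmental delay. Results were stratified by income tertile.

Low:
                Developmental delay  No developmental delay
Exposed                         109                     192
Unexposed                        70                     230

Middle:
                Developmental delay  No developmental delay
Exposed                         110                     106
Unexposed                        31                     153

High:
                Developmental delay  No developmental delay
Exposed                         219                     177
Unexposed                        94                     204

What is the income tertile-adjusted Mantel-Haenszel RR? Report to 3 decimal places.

1.888

RR_MH = Σ(aᵢ·n₀ᵢ/nᵢ) / Σ(cᵢ·n₁ᵢ/nᵢ), with n₁ᵢ = aᵢ+bᵢ (exposed), n₀ᵢ = cᵢ+dᵢ (unexposed), nᵢ = n₁ᵢ+n₀ᵢ.
Stratum 1 (Low): n₁ = 301, n₀ = 300, n = 601; a·n₀/n = 109·300/601 = 54.4093; c·n₁/n = 70·301/601 = 35.0582
Stratum 2 (Middle): n₁ = 216, n₀ = 184, n = 400; a·n₀/n = 110·184/400 = 50.6000; c·n₁/n = 31·216/400 = 16.7400
Stratum 3 (High): n₁ = 396, n₀ = 298, n = 694; a·n₀/n = 219·298/694 = 94.0375; c·n₁/n = 94·396/694 = 53.6369
RR_MH = (54.4093 + 50.6000 + 94.0375) / (35.0582 + 16.7400 + 53.6369) = 199.0468 / 105.4351 = 1.88786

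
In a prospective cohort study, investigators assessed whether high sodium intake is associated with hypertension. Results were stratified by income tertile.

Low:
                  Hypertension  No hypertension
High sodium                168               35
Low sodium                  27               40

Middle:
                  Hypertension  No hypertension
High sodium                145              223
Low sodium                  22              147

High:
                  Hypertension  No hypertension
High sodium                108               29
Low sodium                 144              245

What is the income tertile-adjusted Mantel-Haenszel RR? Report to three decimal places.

RR_MH = Σ(aᵢ·n₀ᵢ/nᵢ) / Σ(cᵢ·n₁ᵢ/nᵢ), with n₁ᵢ = aᵢ+bᵢ (exposed), n₀ᵢ = cᵢ+dᵢ (unexposed), nᵢ = n₁ᵢ+n₀ᵢ.
Stratum 1 (Low): n₁ = 203, n₀ = 67, n = 270; a·n₀/n = 168·67/270 = 41.6889; c·n₁/n = 27·203/270 = 20.3000
Stratum 2 (Middle): n₁ = 368, n₀ = 169, n = 537; a·n₀/n = 145·169/537 = 45.6331; c·n₁/n = 22·368/537 = 15.0764
Stratum 3 (High): n₁ = 137, n₀ = 389, n = 526; a·n₀/n = 108·389/526 = 79.8707; c·n₁/n = 144·137/526 = 37.5057
RR_MH = (41.6889 + 45.6331 + 79.8707) / (20.3000 + 15.0764 + 37.5057) = 167.1928 / 72.8821 = 2.29402

2.294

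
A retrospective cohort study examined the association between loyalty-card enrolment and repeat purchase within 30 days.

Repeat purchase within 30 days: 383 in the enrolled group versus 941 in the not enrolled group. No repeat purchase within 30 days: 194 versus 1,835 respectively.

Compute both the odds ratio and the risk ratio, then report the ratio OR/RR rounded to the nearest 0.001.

1.966

From the description: a = 383, b = 194, c = 941, d = 1835.
OR = (383·1835)/(194·941) = 702805/182554 = 3.84985
Risk in exposed = 383/577 = 0.66378; risk in unexposed = 941/2776 = 0.33898; RR = 1.95818
OR/RR = 3.84985 / 1.95818 = 1.96603
The outcome is not rare, so the OR lies further from 1 than the RR.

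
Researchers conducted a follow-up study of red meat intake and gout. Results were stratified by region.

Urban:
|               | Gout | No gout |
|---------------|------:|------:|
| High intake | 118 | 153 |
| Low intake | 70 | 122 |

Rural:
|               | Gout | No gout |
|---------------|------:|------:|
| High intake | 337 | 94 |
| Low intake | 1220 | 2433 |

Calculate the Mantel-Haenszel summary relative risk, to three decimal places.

2.064

RR_MH = Σ(aᵢ·n₀ᵢ/nᵢ) / Σ(cᵢ·n₁ᵢ/nᵢ), with n₁ᵢ = aᵢ+bᵢ (exposed), n₀ᵢ = cᵢ+dᵢ (unexposed), nᵢ = n₁ᵢ+n₀ᵢ.
Stratum 1 (Urban): n₁ = 271, n₀ = 192, n = 463; a·n₀/n = 118·192/463 = 48.9330; c·n₁/n = 70·271/463 = 40.9719
Stratum 2 (Rural): n₁ = 431, n₀ = 3653, n = 4084; a·n₀/n = 337·3653/4084 = 301.4351; c·n₁/n = 1220·431/4084 = 128.7512
RR_MH = (48.9330 + 301.4351) / (40.9719 + 128.7512) = 350.3682 / 169.7231 = 2.06435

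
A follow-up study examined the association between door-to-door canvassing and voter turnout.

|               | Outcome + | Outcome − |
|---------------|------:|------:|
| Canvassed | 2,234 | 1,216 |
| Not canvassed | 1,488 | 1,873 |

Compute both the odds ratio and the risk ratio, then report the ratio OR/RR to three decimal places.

1.581

Cells: a = 2234, b = 1216, c = 1488, d = 1873.
OR = (2234·1873)/(1216·1488) = 4184282/1809408 = 2.31251
Risk in exposed = 2234/3450 = 0.64754; risk in unexposed = 1488/3361 = 0.44273; RR = 1.46261
OR/RR = 2.31251 / 1.46261 = 1.58108
The outcome is not rare, so the OR lies further from 1 than the RR.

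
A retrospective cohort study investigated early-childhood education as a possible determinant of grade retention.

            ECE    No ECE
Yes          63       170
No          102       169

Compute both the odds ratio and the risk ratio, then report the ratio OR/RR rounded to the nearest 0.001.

0.806

Reading the table with exposure as columns: a = 63 (ECE, case), b = 102 (ECE, non-case), c = 170 (No ECE, case), d = 169.
OR = (63·169)/(102·170) = 10647/17340 = 0.61401
Risk in exposed = 63/165 = 0.38182; risk in unexposed = 170/339 = 0.50147; RR = 0.76139
OR/RR = 0.61401 / 0.76139 = 0.80644
The outcome is not rare, so the OR lies further from 1 than the RR.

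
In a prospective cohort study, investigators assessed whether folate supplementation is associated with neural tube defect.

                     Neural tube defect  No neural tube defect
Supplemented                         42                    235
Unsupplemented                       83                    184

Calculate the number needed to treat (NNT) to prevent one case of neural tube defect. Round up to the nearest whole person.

7

Risk in treated group = 42/277 = 0.15162; risk in control = 83/267 = 0.31086.
Absolute risk reduction = 0.31086 − 0.15162 = 0.15924
NNT = 1 / ARR = 1 / 0.15924 = 6.280 → round up → 7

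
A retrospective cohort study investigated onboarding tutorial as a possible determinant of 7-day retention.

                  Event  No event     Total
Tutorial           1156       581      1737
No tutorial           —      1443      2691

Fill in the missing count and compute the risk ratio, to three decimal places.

The missing cell is in the unexposed row: 2691 − 1443 = 1248.
So a = 1156, b = 581, c = 1248, d = 1443.
RR = [a/(a+b)] / [c/(c+d)] = (1156/1737) / (1248/2691) = 0.66552/0.46377 = 1.43502

1.435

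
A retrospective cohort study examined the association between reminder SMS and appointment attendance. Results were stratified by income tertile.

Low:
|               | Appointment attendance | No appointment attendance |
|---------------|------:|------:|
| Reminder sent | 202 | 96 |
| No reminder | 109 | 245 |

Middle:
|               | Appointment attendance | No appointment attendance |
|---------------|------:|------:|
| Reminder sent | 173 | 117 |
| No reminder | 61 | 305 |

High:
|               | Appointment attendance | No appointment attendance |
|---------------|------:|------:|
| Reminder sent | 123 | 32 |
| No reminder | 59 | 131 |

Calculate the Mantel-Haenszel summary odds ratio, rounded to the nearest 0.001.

OR_MH = Σ(aᵢdᵢ/nᵢ) / Σ(bᵢcᵢ/nᵢ), where nᵢ is the stratum total.
Stratum 1 (Low): n = 652; a·d/n = 202·245/652 = 75.9049; b·c/n = 96·109/652 = 16.0491
Stratum 2 (Middle): n = 656; a·d/n = 173·305/656 = 80.4345; b·c/n = 117·61/656 = 10.8796
Stratum 3 (High): n = 345; a·d/n = 123·131/345 = 46.7043; b·c/n = 32·59/345 = 5.4725
OR_MH = (75.9049 + 80.4345 + 46.7043) / (16.0491 + 10.8796 + 5.4725) = 203.0437 / 32.4011 = 6.26657

6.267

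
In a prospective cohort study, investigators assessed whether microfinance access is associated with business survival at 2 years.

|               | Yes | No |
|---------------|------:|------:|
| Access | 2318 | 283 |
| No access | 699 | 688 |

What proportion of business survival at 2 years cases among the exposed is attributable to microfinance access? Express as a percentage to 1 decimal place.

Cells: a = 2318, b = 283, c = 699, d = 688.
Risk in exposed = 2318/2601 = 0.89120; risk in unexposed = 699/1387 = 0.50397.
RR = 0.89120/0.50397 = 1.76837
AR% = (RR − 1)/RR × 100 = (1.76837 − 1)/1.76837 × 100 = 43.4506%

43.5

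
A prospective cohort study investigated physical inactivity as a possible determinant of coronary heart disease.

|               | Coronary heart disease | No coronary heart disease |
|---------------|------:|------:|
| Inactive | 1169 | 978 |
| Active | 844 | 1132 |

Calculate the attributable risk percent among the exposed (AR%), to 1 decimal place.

21.6

Cells: a = 1169, b = 978, c = 844, d = 1132.
Risk in exposed = 1169/2147 = 0.54448; risk in unexposed = 844/1976 = 0.42713.
RR = 0.54448/0.42713 = 1.27476
AR% = (RR − 1)/RR × 100 = (1.27476 − 1)/1.27476 × 100 = 21.5536%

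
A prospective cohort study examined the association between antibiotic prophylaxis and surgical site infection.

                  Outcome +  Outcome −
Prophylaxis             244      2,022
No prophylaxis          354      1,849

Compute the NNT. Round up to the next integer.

19

Risk in treated group = 244/2266 = 0.10768; risk in control = 354/2203 = 0.16069.
Absolute risk reduction = 0.16069 − 0.10768 = 0.05301
NNT = 1 / ARR = 1 / 0.05301 = 18.864 → round up → 19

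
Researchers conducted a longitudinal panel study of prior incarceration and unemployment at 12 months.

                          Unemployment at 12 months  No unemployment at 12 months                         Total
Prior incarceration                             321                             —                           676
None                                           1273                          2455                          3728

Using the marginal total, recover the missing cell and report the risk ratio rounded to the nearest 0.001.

The missing cell is in the exposed row: 676 − 321 = 355.
So a = 321, b = 355, c = 1273, d = 2455.
RR = [a/(a+b)] / [c/(c+d)] = (321/676) / (1273/3728) = 0.47485/0.34147 = 1.39061

1.391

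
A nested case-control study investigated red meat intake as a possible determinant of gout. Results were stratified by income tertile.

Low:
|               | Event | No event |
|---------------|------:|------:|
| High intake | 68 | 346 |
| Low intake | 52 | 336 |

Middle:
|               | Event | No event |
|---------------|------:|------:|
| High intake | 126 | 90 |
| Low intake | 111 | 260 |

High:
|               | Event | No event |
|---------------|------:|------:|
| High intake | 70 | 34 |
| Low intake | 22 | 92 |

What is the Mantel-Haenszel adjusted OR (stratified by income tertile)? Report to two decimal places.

2.65

OR_MH = Σ(aᵢdᵢ/nᵢ) / Σ(bᵢcᵢ/nᵢ), where nᵢ is the stratum total.
Stratum 1 (Low): n = 802; a·d/n = 68·336/802 = 28.4888; b·c/n = 346·52/802 = 22.4339
Stratum 2 (Middle): n = 587; a·d/n = 126·260/587 = 55.8092; b·c/n = 90·111/587 = 17.0187
Stratum 3 (High): n = 218; a·d/n = 70·92/218 = 29.5413; b·c/n = 34·22/218 = 3.4312
OR_MH = (28.4888 + 55.8092 + 29.5413) / (22.4339 + 17.0187 + 3.4312) = 113.8393 / 42.8838 = 2.65460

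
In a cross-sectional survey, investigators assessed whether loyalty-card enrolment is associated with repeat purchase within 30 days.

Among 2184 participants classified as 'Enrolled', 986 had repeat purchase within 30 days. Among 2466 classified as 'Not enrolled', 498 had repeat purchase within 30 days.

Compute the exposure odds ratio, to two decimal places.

From the description: a = 986, b = 1198, c = 498, d = 1968.
OR = (a·d)/(b·c) = (986 × 1968) / (1198 × 498) = 1940448 / 596604 = 3.25249
The odds of repeat purchase within 30 days are about 3.25 times as high in the enrolled group.

3.25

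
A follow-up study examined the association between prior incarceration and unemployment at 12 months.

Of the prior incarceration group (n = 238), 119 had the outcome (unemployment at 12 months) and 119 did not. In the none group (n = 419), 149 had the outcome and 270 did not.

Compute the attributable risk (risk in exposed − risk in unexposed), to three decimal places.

From the description: a = 119, b = 119, c = 149, d = 270.
Risk in exposed = 119/238 = 0.500000; risk in unexposed = 149/419 = 0.355609.
Risk difference = 0.500000 − 0.355609 = 0.144391

0.144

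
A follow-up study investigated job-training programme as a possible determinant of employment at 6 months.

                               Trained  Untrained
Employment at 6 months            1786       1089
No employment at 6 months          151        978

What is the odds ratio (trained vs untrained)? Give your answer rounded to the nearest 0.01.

Reading the table with exposure as columns: a = 1786 (Trained, case), b = 151 (Trained, non-case), c = 1089 (Untrained, case), d = 978.
OR = (a·d)/(b·c) = (1786 × 978) / (151 × 1089) = 1746708 / 164439 = 10.62222
The odds of employment at 6 months are about 10.62 times as high in the trained group.

10.62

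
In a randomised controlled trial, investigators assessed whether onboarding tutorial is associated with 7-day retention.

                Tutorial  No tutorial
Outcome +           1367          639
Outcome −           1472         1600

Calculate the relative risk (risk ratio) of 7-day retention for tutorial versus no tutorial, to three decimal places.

1.687

Reading the table with exposure as columns: a = 1367 (Tutorial, case), b = 1472 (Tutorial, non-case), c = 639 (No tutorial, case), d = 1600.
Risk in exposed = 1367/2839 = 0.48151; risk in unexposed = 639/2239 = 0.28540.
RR = 0.48151 / 0.28540 = 1.68716
The risk among the exposed is 1.69 times that among the unexposed.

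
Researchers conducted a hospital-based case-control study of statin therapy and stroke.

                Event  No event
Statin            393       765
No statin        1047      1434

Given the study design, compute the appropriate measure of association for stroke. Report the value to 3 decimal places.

Cells: a = 393, b = 765, c = 1047, d = 1434.
This is a hospital-based case-control study: participants were sampled on outcome status, so risks in the source population cannot be estimated directly — relative risk is not valid here. The odds ratio is the appropriate measure.
OR = (a·d)/(b·c) = (393 × 1434) / (765 × 1047) = 563562 / 800955 = 0.70361

0.704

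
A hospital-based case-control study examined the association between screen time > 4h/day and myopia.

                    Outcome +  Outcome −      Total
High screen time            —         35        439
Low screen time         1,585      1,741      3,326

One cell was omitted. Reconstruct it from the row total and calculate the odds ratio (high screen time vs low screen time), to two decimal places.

12.68

The missing cell is in the exposed row: 439 − 35 = 404.
So a = 404, b = 35, c = 1585, d = 1741.
OR = (a·d)/(b·c) = (404 × 1741) / (35 × 1585) = 703364 / 55475 = 12.67894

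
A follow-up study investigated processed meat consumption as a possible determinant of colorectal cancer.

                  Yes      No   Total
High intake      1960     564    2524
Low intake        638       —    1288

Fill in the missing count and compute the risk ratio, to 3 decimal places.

1.568

The missing cell is in the unexposed row: 1288 − 638 = 650.
So a = 1960, b = 564, c = 638, d = 650.
RR = [a/(a+b)] / [c/(c+d)] = (1960/2524) / (638/1288) = 0.77655/0.49534 = 1.56770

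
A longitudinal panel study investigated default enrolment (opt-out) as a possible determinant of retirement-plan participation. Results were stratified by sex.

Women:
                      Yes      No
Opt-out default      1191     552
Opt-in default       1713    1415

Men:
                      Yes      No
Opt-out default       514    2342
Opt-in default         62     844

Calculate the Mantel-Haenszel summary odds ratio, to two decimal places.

OR_MH = Σ(aᵢdᵢ/nᵢ) / Σ(bᵢcᵢ/nᵢ), where nᵢ is the stratum total.
Stratum 1 (Women): n = 4871; a·d/n = 1191·1415/4871 = 345.9793; b·c/n = 552·1713/4871 = 194.1236
Stratum 2 (Men): n = 3762; a·d/n = 514·844/3762 = 115.3153; b·c/n = 2342·62/3762 = 38.5976
OR_MH = (345.9793 + 115.3153) / (194.1236 + 38.5976) = 461.2945 / 232.7211 = 1.98218

1.98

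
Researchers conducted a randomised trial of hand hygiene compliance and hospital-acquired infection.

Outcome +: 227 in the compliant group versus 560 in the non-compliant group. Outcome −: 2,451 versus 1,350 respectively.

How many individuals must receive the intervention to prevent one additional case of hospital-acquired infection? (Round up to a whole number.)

5

Risk in treated group = 227/2678 = 0.08476; risk in control = 560/1910 = 0.29319.
Absolute risk reduction = 0.29319 − 0.08476 = 0.20843
NNT = 1 / ARR = 1 / 0.20843 = 4.798 → round up → 5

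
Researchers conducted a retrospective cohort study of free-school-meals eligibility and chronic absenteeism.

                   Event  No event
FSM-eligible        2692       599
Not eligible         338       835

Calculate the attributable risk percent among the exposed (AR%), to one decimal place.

Cells: a = 2692, b = 599, c = 338, d = 835.
Risk in exposed = 2692/3291 = 0.81799; risk in unexposed = 338/1173 = 0.28815.
RR = 0.81799/0.28815 = 2.83876
AR% = (RR − 1)/RR × 100 = (2.83876 − 1)/2.83876 × 100 = 64.7733%

64.8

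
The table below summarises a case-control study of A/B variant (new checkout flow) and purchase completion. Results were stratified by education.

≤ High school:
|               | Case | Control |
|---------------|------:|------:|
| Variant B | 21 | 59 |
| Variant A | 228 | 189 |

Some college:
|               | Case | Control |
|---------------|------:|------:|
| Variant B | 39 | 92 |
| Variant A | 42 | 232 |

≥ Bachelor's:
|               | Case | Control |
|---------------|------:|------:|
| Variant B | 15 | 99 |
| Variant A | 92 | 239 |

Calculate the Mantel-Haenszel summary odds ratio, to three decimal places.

OR_MH = Σ(aᵢdᵢ/nᵢ) / Σ(bᵢcᵢ/nᵢ), where nᵢ is the stratum total.
Stratum 1 (≤ High school): n = 497; a·d/n = 21·189/497 = 7.9859; b·c/n = 59·228/497 = 27.0664
Stratum 2 (Some college): n = 405; a·d/n = 39·232/405 = 22.3407; b·c/n = 92·42/405 = 9.5407
Stratum 3 (≥ Bachelor's): n = 445; a·d/n = 15·239/445 = 8.0562; b·c/n = 99·92/445 = 20.4674
OR_MH = (7.9859 + 22.3407 + 8.0562) / (27.0664 + 9.5407 + 20.4674) = 38.3828 / 57.0746 = 0.67250

0.673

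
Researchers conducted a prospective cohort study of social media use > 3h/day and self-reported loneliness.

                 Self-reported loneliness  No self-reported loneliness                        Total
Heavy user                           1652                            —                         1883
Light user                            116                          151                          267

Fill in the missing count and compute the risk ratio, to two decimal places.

The missing cell is in the exposed row: 1883 − 1652 = 231.
So a = 1652, b = 231, c = 116, d = 151.
RR = [a/(a+b)] / [c/(c+d)] = (1652/1883) / (116/267) = 0.87732/0.43446 = 2.01936

2.02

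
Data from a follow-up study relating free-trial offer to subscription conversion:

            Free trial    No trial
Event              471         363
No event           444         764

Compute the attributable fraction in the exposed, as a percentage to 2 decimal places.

37.43

Reading the table with exposure as columns: a = 471 (Free trial, case), b = 444 (Free trial, non-case), c = 363 (No trial, case), d = 764.
Risk in exposed = 471/915 = 0.51475; risk in unexposed = 363/1127 = 0.32209.
RR = 0.51475/0.32209 = 1.59815
AR% = (RR − 1)/RR × 100 = (1.59815 − 1)/1.59815 × 100 = 37.4276%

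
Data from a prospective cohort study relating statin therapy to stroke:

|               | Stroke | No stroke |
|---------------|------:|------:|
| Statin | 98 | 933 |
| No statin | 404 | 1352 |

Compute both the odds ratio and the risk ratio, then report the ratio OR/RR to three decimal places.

0.851

Cells: a = 98, b = 933, c = 404, d = 1352.
OR = (98·1352)/(933·404) = 132496/376932 = 0.35151
Risk in exposed = 98/1031 = 0.09505; risk in unexposed = 404/1756 = 0.23007; RR = 0.41315
OR/RR = 0.35151 / 0.41315 = 0.85080
The outcome is not rare, so the OR lies further from 1 than the RR.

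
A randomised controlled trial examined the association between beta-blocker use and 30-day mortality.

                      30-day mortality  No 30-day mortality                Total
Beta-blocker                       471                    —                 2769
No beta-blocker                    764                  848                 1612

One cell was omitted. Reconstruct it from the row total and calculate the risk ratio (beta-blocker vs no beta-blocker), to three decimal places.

0.359

The missing cell is in the exposed row: 2769 − 471 = 2298.
So a = 471, b = 2298, c = 764, d = 848.
RR = [a/(a+b)] / [c/(c+d)] = (471/2769) / (764/1612) = 0.17010/0.47395 = 0.35890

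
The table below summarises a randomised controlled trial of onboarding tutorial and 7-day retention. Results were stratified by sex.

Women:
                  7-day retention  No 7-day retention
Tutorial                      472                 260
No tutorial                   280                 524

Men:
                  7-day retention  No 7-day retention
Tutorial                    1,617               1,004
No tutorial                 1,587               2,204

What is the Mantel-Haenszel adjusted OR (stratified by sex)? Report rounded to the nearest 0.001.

2.423

OR_MH = Σ(aᵢdᵢ/nᵢ) / Σ(bᵢcᵢ/nᵢ), where nᵢ is the stratum total.
Stratum 1 (Women): n = 1536; a·d/n = 472·524/1536 = 161.0208; b·c/n = 260·280/1536 = 47.3958
Stratum 2 (Men): n = 6412; a·d/n = 1617·2204/6412 = 555.8122; b·c/n = 1004·1587/6412 = 248.4947
OR_MH = (161.0208 + 555.8122) / (47.3958 + 248.4947) = 716.8331 / 295.8905 = 2.42263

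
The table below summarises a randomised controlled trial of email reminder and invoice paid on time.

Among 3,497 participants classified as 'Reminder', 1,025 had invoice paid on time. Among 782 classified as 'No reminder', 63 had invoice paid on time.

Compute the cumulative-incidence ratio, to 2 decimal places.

3.64

From the description: a = 1025, b = 2472, c = 63, d = 719.
Risk in exposed = 1025/3497 = 0.29311; risk in unexposed = 63/782 = 0.08056.
RR = 0.29311 / 0.08056 = 3.63827
The risk among the exposed is 3.64 times that among the unexposed.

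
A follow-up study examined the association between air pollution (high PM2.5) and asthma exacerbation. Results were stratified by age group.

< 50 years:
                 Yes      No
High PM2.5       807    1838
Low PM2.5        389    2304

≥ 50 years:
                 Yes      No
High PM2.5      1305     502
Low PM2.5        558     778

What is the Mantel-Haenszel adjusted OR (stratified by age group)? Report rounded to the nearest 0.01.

OR_MH = Σ(aᵢdᵢ/nᵢ) / Σ(bᵢcᵢ/nᵢ), where nᵢ is the stratum total.
Stratum 1 (< 50 years): n = 5338; a·d/n = 807·2304/5338 = 348.3192; b·c/n = 1838·389/5338 = 133.9419
Stratum 2 (≥ 50 years): n = 3143; a·d/n = 1305·778/3143 = 323.0321; b·c/n = 502·558/3143 = 89.1238
OR_MH = (348.3192 + 323.0321) / (133.9419 + 89.1238) = 671.3514 / 223.0657 = 3.00966

3.01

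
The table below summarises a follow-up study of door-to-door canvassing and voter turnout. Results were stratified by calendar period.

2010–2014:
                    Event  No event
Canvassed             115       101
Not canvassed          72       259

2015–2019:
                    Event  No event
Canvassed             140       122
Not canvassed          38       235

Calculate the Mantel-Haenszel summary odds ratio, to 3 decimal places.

5.280

OR_MH = Σ(aᵢdᵢ/nᵢ) / Σ(bᵢcᵢ/nᵢ), where nᵢ is the stratum total.
Stratum 1 (2010–2014): n = 547; a·d/n = 115·259/547 = 54.4516; b·c/n = 101·72/547 = 13.2943
Stratum 2 (2015–2019): n = 535; a·d/n = 140·235/535 = 61.4953; b·c/n = 122·38/535 = 8.6654
OR_MH = (54.4516 + 61.4953) / (13.2943 + 8.6654) = 115.9469 / 21.9598 = 5.27997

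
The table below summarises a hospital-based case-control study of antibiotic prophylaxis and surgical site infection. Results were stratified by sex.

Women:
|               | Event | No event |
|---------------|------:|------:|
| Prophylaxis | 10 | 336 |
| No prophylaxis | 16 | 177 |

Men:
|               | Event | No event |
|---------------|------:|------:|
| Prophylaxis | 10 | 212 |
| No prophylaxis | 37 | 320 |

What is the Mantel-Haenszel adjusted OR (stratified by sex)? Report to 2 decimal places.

0.37

OR_MH = Σ(aᵢdᵢ/nᵢ) / Σ(bᵢcᵢ/nᵢ), where nᵢ is the stratum total.
Stratum 1 (Women): n = 539; a·d/n = 10·177/539 = 3.2839; b·c/n = 336·16/539 = 9.9740
Stratum 2 (Men): n = 579; a·d/n = 10·320/579 = 5.5268; b·c/n = 212·37/579 = 13.5475
OR_MH = (3.2839 + 5.5268) / (9.9740 + 13.5475) = 8.8106 / 23.5215 = 0.37458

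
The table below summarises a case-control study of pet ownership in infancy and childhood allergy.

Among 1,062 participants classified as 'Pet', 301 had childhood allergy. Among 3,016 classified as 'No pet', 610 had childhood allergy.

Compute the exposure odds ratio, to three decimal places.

From the description: a = 301, b = 761, c = 610, d = 2406.
OR = (a·d)/(b·c) = (301 × 2406) / (761 × 610) = 724206 / 464210 = 1.56008
The odds of childhood allergy are about 1.56 times as high in the pet group.

1.560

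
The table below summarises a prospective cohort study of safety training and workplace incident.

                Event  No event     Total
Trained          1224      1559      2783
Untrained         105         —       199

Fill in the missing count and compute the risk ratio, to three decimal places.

The missing cell is in the unexposed row: 199 − 105 = 94.
So a = 1224, b = 1559, c = 105, d = 94.
RR = [a/(a+b)] / [c/(c+d)] = (1224/2783) / (105/199) = 0.43981/0.52764 = 0.83355

0.834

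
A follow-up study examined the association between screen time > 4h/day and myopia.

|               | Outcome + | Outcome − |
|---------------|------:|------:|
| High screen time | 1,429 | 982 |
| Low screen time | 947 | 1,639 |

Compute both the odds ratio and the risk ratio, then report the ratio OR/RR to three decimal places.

Cells: a = 1429, b = 982, c = 947, d = 1639.
OR = (1429·1639)/(982·947) = 2342131/929954 = 2.51855
Risk in exposed = 1429/2411 = 0.59270; risk in unexposed = 947/2586 = 0.36620; RR = 1.61850
OR/RR = 2.51855 / 1.61850 = 1.55610
The outcome is not rare, so the OR lies further from 1 than the RR.

1.556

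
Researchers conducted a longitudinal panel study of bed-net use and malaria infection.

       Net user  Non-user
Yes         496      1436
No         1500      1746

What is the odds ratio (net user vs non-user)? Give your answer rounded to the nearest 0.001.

0.402

Reading the table with exposure as columns: a = 496 (Net user, case), b = 1500 (Net user, non-case), c = 1436 (Non-user, case), d = 1746.
OR = (a·d)/(b·c) = (496 × 1746) / (1500 × 1436) = 866016 / 2154000 = 0.40205
Exposure is associated with lower odds of malaria infection (OR = 0.40 < 1).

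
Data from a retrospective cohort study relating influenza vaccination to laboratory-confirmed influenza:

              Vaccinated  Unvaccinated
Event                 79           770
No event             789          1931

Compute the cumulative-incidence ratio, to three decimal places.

Reading the table with exposure as columns: a = 79 (Vaccinated, case), b = 789 (Vaccinated, non-case), c = 770 (Unvaccinated, case), d = 1931.
Risk in exposed = 79/868 = 0.09101; risk in unexposed = 770/2701 = 0.28508.
RR = 0.09101 / 0.28508 = 0.31926
The risk is 68% lower among the exposed than among the unexposed.

0.319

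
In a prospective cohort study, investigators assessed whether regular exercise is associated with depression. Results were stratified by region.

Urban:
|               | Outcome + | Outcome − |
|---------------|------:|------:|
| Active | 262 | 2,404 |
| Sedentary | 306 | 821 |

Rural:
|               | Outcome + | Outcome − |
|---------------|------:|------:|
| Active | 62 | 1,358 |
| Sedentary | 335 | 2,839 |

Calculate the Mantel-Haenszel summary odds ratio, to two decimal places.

OR_MH = Σ(aᵢdᵢ/nᵢ) / Σ(bᵢcᵢ/nᵢ), where nᵢ is the stratum total.
Stratum 1 (Urban): n = 3793; a·d/n = 262·821/3793 = 56.7103; b·c/n = 2404·306/3793 = 193.9425
Stratum 2 (Rural): n = 4594; a·d/n = 62·2839/4594 = 38.3148; b·c/n = 1358·335/4594 = 99.0270
OR_MH = (56.7103 + 38.3148) / (193.9425 + 99.0270) = 95.0250 / 292.9695 = 0.32435

0.32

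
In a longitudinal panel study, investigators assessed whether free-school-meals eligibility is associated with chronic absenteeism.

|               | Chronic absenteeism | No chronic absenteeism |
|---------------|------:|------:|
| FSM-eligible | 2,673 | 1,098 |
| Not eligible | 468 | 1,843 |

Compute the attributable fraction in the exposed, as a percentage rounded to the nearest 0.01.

Cells: a = 2673, b = 1098, c = 468, d = 1843.
Risk in exposed = 2673/3771 = 0.70883; risk in unexposed = 468/2311 = 0.20251.
RR = 0.70883/0.20251 = 3.50023
AR% = (RR − 1)/RR × 100 = (3.50023 − 1)/3.50023 × 100 = 71.4304%

71.43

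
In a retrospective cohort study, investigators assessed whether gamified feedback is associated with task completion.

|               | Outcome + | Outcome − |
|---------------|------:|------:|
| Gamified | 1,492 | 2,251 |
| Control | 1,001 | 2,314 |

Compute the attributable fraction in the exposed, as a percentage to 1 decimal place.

Cells: a = 1492, b = 2251, c = 1001, d = 2314.
Risk in exposed = 1492/3743 = 0.39861; risk in unexposed = 1001/3315 = 0.30196.
RR = 0.39861/0.30196 = 1.32007
AR% = (RR − 1)/RR × 100 = (1.32007 − 1)/1.32007 × 100 = 24.2467%

24.2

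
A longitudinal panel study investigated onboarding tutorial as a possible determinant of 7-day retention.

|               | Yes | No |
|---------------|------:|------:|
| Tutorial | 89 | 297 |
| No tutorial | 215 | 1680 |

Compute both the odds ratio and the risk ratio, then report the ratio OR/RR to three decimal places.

1.152

Cells: a = 89, b = 297, c = 215, d = 1680.
OR = (89·1680)/(297·215) = 149520/63855 = 2.34156
Risk in exposed = 89/386 = 0.23057; risk in unexposed = 215/1895 = 0.11346; RR = 2.03223
OR/RR = 2.34156 / 2.03223 = 1.15221
The outcome is not rare, so the OR lies further from 1 than the RR.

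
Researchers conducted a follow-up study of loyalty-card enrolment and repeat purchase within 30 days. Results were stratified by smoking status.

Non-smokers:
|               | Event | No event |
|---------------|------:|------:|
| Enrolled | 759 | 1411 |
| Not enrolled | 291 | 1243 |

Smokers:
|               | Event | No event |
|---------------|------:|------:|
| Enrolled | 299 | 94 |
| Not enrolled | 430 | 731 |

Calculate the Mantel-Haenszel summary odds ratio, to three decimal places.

OR_MH = Σ(aᵢdᵢ/nᵢ) / Σ(bᵢcᵢ/nᵢ), where nᵢ is the stratum total.
Stratum 1 (Non-smokers): n = 3704; a·d/n = 759·1243/3704 = 254.7076; b·c/n = 1411·291/3704 = 110.8534
Stratum 2 (Smokers): n = 1554; a·d/n = 299·731/1554 = 140.6493; b·c/n = 94·430/1554 = 26.0103
OR_MH = (254.7076 + 140.6493) / (110.8534 + 26.0103) = 395.3569 / 136.8637 = 2.88869

2.889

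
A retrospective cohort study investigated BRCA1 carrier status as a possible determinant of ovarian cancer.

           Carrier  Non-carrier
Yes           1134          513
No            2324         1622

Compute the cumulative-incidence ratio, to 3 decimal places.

Reading the table with exposure as columns: a = 1134 (Carrier, case), b = 2324 (Carrier, non-case), c = 513 (Non-carrier, case), d = 1622.
Risk in exposed = 1134/3458 = 0.32794; risk in unexposed = 513/2135 = 0.24028.
RR = 0.32794 / 0.24028 = 1.36480
The risk among the exposed is 1.36 times that among the unexposed.

1.365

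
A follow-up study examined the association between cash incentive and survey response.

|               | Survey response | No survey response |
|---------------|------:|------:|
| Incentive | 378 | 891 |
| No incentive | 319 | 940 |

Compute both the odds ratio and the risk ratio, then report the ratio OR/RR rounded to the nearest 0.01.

1.06

Cells: a = 378, b = 891, c = 319, d = 940.
OR = (378·940)/(891·319) = 355320/284229 = 1.25012
Risk in exposed = 378/1269 = 0.29787; risk in unexposed = 319/1259 = 0.25338; RR = 1.17562
OR/RR = 1.25012 / 1.17562 = 1.06337
The outcome is not rare, so the OR lies further from 1 than the RR.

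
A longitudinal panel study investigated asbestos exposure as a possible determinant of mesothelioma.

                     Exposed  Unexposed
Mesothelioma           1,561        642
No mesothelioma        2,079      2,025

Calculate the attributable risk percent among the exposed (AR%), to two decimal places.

43.87

Reading the table with exposure as columns: a = 1561 (Exposed, case), b = 2079 (Exposed, non-case), c = 642 (Unexposed, case), d = 2025.
Risk in exposed = 1561/3640 = 0.42885; risk in unexposed = 642/2667 = 0.24072.
RR = 0.42885/0.24072 = 1.78152
AR% = (RR − 1)/RR × 100 = (1.78152 − 1)/1.78152 × 100 = 43.8680%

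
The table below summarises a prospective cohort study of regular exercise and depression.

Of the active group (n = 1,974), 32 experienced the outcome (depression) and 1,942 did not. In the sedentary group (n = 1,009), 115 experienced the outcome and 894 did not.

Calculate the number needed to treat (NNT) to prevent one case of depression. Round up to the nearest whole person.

11

Risk in treated group = 32/1974 = 0.01621; risk in control = 115/1009 = 0.11397.
Absolute risk reduction = 0.11397 − 0.01621 = 0.09776
NNT = 1 / ARR = 1 / 0.09776 = 10.229 → round up → 11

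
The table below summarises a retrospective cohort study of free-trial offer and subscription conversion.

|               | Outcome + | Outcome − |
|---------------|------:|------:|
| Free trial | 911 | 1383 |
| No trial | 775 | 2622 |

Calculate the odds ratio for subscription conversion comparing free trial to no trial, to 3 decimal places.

2.229

Cells: a = 911, b = 1383, c = 775, d = 2622.
OR = (a·d)/(b·c) = (911 × 2622) / (1383 × 775) = 2388642 / 1071825 = 2.22857
The odds of subscription conversion are about 2.23 times as high in the free trial group.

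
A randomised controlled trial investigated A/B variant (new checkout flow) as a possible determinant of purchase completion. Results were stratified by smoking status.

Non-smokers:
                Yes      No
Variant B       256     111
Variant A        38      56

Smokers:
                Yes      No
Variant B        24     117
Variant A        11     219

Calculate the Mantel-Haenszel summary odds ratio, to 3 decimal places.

OR_MH = Σ(aᵢdᵢ/nᵢ) / Σ(bᵢcᵢ/nᵢ), where nᵢ is the stratum total.
Stratum 1 (Non-smokers): n = 461; a·d/n = 256·56/461 = 31.0976; b·c/n = 111·38/461 = 9.1497
Stratum 2 (Smokers): n = 371; a·d/n = 24·219/371 = 14.1671; b·c/n = 117·11/371 = 3.4690
OR_MH = (31.0976 + 14.1671) / (9.1497 + 3.4690) = 45.2647 / 12.6187 = 3.58712

3.587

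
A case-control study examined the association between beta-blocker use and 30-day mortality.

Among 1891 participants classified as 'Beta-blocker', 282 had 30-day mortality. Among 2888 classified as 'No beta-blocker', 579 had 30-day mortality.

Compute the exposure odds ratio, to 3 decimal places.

0.699

From the description: a = 282, b = 1609, c = 579, d = 2309.
OR = (a·d)/(b·c) = (282 × 2309) / (1609 × 579) = 651138 / 931611 = 0.69894
Exposure is associated with lower odds of 30-day mortality (OR = 0.70 < 1).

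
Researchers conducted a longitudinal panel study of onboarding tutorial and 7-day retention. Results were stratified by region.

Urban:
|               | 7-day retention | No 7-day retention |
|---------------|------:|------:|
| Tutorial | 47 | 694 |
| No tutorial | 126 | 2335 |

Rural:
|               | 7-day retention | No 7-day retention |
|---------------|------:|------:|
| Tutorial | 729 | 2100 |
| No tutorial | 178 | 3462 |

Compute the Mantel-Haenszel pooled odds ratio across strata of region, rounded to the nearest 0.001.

4.988

OR_MH = Σ(aᵢdᵢ/nᵢ) / Σ(bᵢcᵢ/nᵢ), where nᵢ is the stratum total.
Stratum 1 (Urban): n = 3202; a·d/n = 47·2335/3202 = 34.2739; b·c/n = 694·126/3202 = 27.3092
Stratum 2 (Rural): n = 6469; a·d/n = 729·3462/6469 = 390.1373; b·c/n = 2100·178/6469 = 57.7833
OR_MH = (34.2739 + 390.1373) / (27.3092 + 57.7833) = 424.4112 / 85.0925 = 4.98765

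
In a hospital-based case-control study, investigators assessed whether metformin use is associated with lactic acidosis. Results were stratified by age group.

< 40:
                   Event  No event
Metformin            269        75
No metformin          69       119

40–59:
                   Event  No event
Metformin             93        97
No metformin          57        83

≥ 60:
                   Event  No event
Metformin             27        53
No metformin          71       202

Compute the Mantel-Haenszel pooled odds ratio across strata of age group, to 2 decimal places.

OR_MH = Σ(aᵢdᵢ/nᵢ) / Σ(bᵢcᵢ/nᵢ), where nᵢ is the stratum total.
Stratum 1 (< 40): n = 532; a·d/n = 269·119/532 = 60.1711; b·c/n = 75·69/532 = 9.7274
Stratum 2 (40–59): n = 330; a·d/n = 93·83/330 = 23.3909; b·c/n = 97·57/330 = 16.7545
Stratum 3 (≥ 60): n = 353; a·d/n = 27·202/353 = 15.4504; b·c/n = 53·71/353 = 10.6601
OR_MH = (60.1711 + 23.3909 + 15.4504) / (9.7274 + 16.7545 + 10.6601) = 99.0124 / 37.1420 = 2.66578

2.67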